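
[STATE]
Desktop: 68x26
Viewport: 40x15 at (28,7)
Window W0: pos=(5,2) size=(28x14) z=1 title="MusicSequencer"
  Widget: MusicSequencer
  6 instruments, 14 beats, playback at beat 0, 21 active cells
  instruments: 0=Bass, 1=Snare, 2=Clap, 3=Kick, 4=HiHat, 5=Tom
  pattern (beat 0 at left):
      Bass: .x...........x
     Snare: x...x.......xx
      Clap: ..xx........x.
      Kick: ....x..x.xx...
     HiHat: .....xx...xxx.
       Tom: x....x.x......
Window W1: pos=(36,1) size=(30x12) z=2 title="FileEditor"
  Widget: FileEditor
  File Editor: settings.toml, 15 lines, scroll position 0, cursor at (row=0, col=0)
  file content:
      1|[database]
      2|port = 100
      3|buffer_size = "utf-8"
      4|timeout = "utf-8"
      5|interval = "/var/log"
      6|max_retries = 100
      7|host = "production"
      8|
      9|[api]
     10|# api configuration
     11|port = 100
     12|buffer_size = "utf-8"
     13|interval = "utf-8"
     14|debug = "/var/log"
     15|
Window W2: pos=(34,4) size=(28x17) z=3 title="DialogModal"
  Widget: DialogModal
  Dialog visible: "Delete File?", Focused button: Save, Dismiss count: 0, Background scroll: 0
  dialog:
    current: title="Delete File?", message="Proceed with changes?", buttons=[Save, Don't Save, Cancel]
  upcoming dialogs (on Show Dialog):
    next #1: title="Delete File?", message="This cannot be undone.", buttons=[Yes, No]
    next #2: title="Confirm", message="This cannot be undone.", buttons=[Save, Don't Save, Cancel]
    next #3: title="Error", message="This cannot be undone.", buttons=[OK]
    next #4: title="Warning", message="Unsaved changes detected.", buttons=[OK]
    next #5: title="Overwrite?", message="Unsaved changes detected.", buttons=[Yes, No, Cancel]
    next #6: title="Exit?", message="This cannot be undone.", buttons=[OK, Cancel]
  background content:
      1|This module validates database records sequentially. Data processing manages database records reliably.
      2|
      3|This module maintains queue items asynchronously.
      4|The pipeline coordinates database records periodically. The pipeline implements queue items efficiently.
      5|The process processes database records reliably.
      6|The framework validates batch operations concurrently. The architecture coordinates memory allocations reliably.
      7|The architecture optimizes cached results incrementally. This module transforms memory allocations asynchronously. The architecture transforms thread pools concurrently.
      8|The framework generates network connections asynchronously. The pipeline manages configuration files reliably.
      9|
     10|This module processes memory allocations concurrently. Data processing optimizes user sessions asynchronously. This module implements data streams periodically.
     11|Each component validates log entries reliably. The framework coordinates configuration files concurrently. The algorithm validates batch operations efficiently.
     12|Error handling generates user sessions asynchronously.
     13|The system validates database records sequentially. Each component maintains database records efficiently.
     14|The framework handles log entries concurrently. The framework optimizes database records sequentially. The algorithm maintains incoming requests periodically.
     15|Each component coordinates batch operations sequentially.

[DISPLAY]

    ┃ ┃This module validates data┃  ░┃  
    ┃ ┃                          ┃  ░┃  
    ┃ ┃This module maintains queu┃  ░┃  
    ┃ ┃The pipeline coordinates d┃  ░┃  
    ┃ ┃Th┌────────────────────┐ta┃  ▼┃  
    ┃ ┃Th│    Delete File?    │ba┃━━━┛  
    ┃ ┃Th│Proceed with changes│es┃      
    ┃ ┃Th│[Save]  Don't Save  │ne┃      
━━━━┛ ┃  └────────────────────┘  ┃      
      ┃This module processes memo┃      
      ┃Each component validates l┃      
      ┃Error handling generates u┃      
      ┃The system validates datab┃      
      ┗━━━━━━━━━━━━━━━━━━━━━━━━━━┛      
                                        


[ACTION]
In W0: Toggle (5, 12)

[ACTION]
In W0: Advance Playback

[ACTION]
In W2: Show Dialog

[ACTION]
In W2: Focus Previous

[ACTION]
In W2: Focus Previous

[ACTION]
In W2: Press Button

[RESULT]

    ┃ ┃This module validates data┃  ░┃  
    ┃ ┃                          ┃  ░┃  
    ┃ ┃This module maintains queu┃  ░┃  
    ┃ ┃The pipeline coordinates d┃  ░┃  
    ┃ ┃The process processes data┃  ▼┃  
    ┃ ┃The framework validates ba┃━━━┛  
    ┃ ┃The architecture optimizes┃      
    ┃ ┃The framework generates ne┃      
━━━━┛ ┃                          ┃      
      ┃This module processes memo┃      
      ┃Each component validates l┃      
      ┃Error handling generates u┃      
      ┃The system validates datab┃      
      ┗━━━━━━━━━━━━━━━━━━━━━━━━━━┛      
                                        


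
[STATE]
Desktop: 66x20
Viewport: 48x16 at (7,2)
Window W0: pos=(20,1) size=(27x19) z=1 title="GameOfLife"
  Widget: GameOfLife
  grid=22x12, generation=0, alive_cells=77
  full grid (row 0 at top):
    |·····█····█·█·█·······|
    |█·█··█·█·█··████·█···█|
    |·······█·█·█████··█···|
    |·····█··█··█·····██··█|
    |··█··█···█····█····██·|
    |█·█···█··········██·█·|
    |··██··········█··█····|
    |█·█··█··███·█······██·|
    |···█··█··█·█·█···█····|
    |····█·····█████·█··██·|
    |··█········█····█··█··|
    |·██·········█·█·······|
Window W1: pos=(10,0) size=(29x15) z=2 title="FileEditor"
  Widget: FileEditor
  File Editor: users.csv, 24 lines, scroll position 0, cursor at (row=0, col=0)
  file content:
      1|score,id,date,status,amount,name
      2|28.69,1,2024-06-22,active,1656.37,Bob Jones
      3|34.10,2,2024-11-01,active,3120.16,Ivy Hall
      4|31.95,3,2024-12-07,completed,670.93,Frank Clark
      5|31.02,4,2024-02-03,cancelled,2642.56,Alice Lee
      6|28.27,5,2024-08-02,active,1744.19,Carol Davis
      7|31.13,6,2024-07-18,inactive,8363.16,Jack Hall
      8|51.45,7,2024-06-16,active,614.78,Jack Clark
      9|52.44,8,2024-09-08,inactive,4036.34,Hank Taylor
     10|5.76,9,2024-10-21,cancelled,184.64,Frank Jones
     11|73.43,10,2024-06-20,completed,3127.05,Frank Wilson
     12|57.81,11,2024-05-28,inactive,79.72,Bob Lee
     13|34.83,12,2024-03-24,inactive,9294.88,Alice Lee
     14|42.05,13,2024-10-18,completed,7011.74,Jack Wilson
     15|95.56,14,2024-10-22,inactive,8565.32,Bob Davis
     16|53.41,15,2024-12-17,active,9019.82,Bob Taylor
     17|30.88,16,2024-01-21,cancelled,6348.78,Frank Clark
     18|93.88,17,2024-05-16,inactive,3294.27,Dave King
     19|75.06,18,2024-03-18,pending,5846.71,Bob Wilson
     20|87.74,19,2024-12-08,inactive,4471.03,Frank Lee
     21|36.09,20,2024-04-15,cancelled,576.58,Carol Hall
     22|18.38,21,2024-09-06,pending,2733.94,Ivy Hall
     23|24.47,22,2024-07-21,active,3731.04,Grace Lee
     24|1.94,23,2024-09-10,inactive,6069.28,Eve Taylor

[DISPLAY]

   ┠───────────────────────────┨       ┃        
   ┃█core,id,date,status,amoun▲┃───────┨        
   ┃28.69,1,2024-06-22,active,█┃       ┃        
   ┃34.10,2,2024-11-01,active,░┃····   ┃        
   ┃31.95,3,2024-12-07,complet░┃···█   ┃        
   ┃31.02,4,2024-02-03,cancell░┃█···   ┃        
   ┃28.27,5,2024-08-02,active,░┃█··█   ┃        
   ┃31.13,6,2024-07-18,inactiv░┃·██·   ┃        
   ┃51.45,7,2024-06-16,active,░┃█·█·   ┃        
   ┃52.44,8,2024-09-08,inactiv░┃····   ┃        
   ┃5.76,9,2024-10-21,cancelle░┃·██·   ┃        
   ┃73.43,10,2024-06-20,comple▼┃····   ┃        
   ┗━━━━━━━━━━━━━━━━━━━━━━━━━━━┛·██·   ┃        
             ┃··█········█····█··█··   ┃        
             ┃·██·········█·█·······   ┃        
             ┃                         ┃        


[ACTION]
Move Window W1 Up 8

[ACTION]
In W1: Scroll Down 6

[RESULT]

   ┠───────────────────────────┨       ┃        
   ┃31.13,6,2024-07-18,inactiv▲┃───────┨        
   ┃51.45,7,2024-06-16,active,░┃       ┃        
   ┃52.44,8,2024-09-08,inactiv░┃····   ┃        
   ┃5.76,9,2024-10-21,cancelle░┃···█   ┃        
   ┃73.43,10,2024-06-20,comple░┃█···   ┃        
   ┃57.81,11,2024-05-28,inacti█┃█··█   ┃        
   ┃34.83,12,2024-03-24,inacti░┃·██·   ┃        
   ┃42.05,13,2024-10-18,comple░┃█·█·   ┃        
   ┃95.56,14,2024-10-22,inacti░┃····   ┃        
   ┃53.41,15,2024-12-17,active░┃·██·   ┃        
   ┃30.88,16,2024-01-21,cancel▼┃····   ┃        
   ┗━━━━━━━━━━━━━━━━━━━━━━━━━━━┛·██·   ┃        
             ┃··█········█····█··█··   ┃        
             ┃·██·········█·█·······   ┃        
             ┃                         ┃        


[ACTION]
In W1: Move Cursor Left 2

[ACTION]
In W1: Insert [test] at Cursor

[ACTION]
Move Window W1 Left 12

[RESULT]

─────────────────────┨ife              ┃        
6,2024-07-18,inactiv▲┃─────────────────┨        
7,2024-06-16,active,░┃                 ┃        
8,2024-09-08,inactiv░┃··█·█·█·······   ┃        
,2024-10-21,cancelle░┃·█··████·█···█   ┃        
10,2024-06-20,comple░┃·█·█████··█···   ┃        
11,2024-05-28,inacti█┃█··█·····██··█   ┃        
12,2024-03-24,inacti░┃·█····█····██·   ┃        
13,2024-10-18,comple░┃·········██·█·   ┃        
14,2024-10-22,inacti░┃······█··█····   ┃        
15,2024-12-17,active░┃███·█······██·   ┃        
16,2024-01-21,cancel▼┃·█·█·█···█····   ┃        
━━━━━━━━━━━━━━━━━━━━━┛··█████·█··██·   ┃        
             ┃··█········█····█··█··   ┃        
             ┃·██·········█·█·······   ┃        
             ┃                         ┃        


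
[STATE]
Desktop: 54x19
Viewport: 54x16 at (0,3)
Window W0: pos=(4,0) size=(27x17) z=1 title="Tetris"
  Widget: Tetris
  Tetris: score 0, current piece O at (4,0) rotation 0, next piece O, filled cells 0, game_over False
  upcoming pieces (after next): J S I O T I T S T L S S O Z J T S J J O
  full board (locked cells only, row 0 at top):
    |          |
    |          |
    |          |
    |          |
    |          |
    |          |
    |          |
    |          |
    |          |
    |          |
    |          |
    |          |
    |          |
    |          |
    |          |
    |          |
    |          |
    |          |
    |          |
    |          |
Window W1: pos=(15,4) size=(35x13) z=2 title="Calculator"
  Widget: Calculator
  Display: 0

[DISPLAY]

    ┃          │Next:         ┃                       
    ┃          ┏━━━━━━━━━━━━━━━━━━━━━━━━━━━━━━━━━┓    
    ┃          ┃ Calculator                      ┃    
    ┃          ┠─────────────────────────────────┨    
    ┃          ┃                                0┃    
    ┃          ┃┌───┬───┬───┬───┐                ┃    
    ┃          ┃│ 7 │ 8 │ 9 │ ÷ │                ┃    
    ┃          ┃├───┼───┼───┼───┤                ┃    
    ┃          ┃│ 4 │ 5 │ 6 │ × │                ┃    
    ┃          ┃├───┼───┼───┼───┤                ┃    
    ┃          ┃│ 1 │ 2 │ 3 │ - │                ┃    
    ┃          ┃├───┼───┼───┼───┤                ┃    
    ┃          ┃│ 0 │ . │ = │ + │                ┃    
    ┗━━━━━━━━━━┗━━━━━━━━━━━━━━━━━━━━━━━━━━━━━━━━━┛    
                                                      
                                                      


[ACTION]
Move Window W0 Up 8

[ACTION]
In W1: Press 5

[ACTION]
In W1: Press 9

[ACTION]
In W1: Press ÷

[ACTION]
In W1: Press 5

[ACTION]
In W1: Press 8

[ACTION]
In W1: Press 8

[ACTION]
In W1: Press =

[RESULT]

    ┃          │Next:         ┃                       
    ┃          ┏━━━━━━━━━━━━━━━━━━━━━━━━━━━━━━━━━┓    
    ┃          ┃ Calculator                      ┃    
    ┃          ┠─────────────────────────────────┨    
    ┃          ┃                     0.1003401361┃    
    ┃          ┃┌───┬───┬───┬───┐                ┃    
    ┃          ┃│ 7 │ 8 │ 9 │ ÷ │                ┃    
    ┃          ┃├───┼───┼───┼───┤                ┃    
    ┃          ┃│ 4 │ 5 │ 6 │ × │                ┃    
    ┃          ┃├───┼───┼───┼───┤                ┃    
    ┃          ┃│ 1 │ 2 │ 3 │ - │                ┃    
    ┃          ┃├───┼───┼───┼───┤                ┃    
    ┃          ┃│ 0 │ . │ = │ + │                ┃    
    ┗━━━━━━━━━━┗━━━━━━━━━━━━━━━━━━━━━━━━━━━━━━━━━┛    
                                                      
                                                      


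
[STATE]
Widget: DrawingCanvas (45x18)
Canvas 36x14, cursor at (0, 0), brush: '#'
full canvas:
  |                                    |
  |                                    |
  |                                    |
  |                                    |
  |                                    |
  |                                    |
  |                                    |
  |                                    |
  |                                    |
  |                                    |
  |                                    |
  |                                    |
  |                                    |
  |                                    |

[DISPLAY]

+                                            
                                             
                                             
                                             
                                             
                                             
                                             
                                             
                                             
                                             
                                             
                                             
                                             
                                             
                                             
                                             
                                             
                                             


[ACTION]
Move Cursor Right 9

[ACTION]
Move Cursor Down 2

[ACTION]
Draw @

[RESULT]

                                             
                                             
         @                                   
                                             
                                             
                                             
                                             
                                             
                                             
                                             
                                             
                                             
                                             
                                             
                                             
                                             
                                             
                                             


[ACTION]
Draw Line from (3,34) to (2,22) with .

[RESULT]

                                             
                                             
         @            ......                 
                            .......          
                                             
                                             
                                             
                                             
                                             
                                             
                                             
                                             
                                             
                                             
                                             
                                             
                                             
                                             


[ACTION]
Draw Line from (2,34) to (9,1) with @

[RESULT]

                                             
                                             
         @            ......    @@@          
                           @@@@@...          
                       @@@@                  
                  @@@@@                      
             @@@@@                           
         @@@@                                
    @@@@@                                    
 @@@                                         
                                             
                                             
                                             
                                             
                                             
                                             
                                             
                                             


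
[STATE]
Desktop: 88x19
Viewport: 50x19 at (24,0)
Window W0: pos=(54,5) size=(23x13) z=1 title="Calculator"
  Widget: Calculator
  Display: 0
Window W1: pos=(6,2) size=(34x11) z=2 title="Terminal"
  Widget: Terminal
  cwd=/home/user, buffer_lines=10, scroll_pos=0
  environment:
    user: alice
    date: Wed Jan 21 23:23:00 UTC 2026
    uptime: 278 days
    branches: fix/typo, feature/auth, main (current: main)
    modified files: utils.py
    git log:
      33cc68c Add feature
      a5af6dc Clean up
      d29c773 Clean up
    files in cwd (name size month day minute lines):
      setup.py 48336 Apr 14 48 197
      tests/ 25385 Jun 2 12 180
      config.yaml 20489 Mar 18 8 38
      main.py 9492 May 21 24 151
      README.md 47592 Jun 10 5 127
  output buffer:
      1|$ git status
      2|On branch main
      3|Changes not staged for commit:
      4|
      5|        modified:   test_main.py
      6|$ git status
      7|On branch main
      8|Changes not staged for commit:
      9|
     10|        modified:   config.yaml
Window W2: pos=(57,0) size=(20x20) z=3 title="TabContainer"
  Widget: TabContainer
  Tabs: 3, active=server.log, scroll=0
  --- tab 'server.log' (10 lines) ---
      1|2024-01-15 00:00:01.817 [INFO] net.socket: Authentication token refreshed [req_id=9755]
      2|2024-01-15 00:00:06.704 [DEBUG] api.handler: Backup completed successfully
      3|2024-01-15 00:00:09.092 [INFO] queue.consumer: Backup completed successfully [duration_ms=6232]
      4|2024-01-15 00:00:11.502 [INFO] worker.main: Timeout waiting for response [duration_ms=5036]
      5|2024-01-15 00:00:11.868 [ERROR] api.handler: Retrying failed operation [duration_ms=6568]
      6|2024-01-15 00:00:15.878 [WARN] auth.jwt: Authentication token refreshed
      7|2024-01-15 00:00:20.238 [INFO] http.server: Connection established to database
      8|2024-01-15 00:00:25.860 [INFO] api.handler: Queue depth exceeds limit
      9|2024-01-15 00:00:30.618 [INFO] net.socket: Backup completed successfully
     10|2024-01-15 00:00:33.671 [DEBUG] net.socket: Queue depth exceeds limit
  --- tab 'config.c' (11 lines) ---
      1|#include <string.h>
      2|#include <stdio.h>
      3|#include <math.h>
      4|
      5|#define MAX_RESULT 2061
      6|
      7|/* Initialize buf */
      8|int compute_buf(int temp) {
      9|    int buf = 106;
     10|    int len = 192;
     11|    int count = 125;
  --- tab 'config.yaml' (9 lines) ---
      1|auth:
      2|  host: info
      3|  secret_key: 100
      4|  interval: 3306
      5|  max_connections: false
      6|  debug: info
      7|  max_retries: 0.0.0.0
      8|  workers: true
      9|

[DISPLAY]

                                 ┏━━━━━━━━━━━━━━━━
                                 ┃ TabContainer   
━━━━━━━━━━━━━━━┓                 ┠────────────────
               ┃                 ┃[server.log]│ co
───────────────┨                 ┃────────────────
               ┃              ┏━━┃2024-01-15 00:00
               ┃              ┃ C┃2024-01-15 00:00
d for commit:  ┃              ┠──┃2024-01-15 00:00
               ┃              ┃  ┃2024-01-15 00:00
   test_main.py┃              ┃┌─┃2024-01-15 00:00
               ┃              ┃│ ┃2024-01-15 00:00
               ┃              ┃├─┃2024-01-15 00:00
━━━━━━━━━━━━━━━┛              ┃│ ┃2024-01-15 00:00
                              ┃├─┃2024-01-15 00:00
                              ┃│ ┃2024-01-15 00:00
                              ┃├─┃                
                              ┃│ ┃                
                              ┗━━┃                
                                 ┃                


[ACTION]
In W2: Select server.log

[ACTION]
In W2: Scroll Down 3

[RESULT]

                                 ┏━━━━━━━━━━━━━━━━
                                 ┃ TabContainer   
━━━━━━━━━━━━━━━┓                 ┠────────────────
               ┃                 ┃[server.log]│ co
───────────────┨                 ┃────────────────
               ┃              ┏━━┃2024-01-15 00:00
               ┃              ┃ C┃2024-01-15 00:00
d for commit:  ┃              ┠──┃2024-01-15 00:00
               ┃              ┃  ┃2024-01-15 00:00
   test_main.py┃              ┃┌─┃2024-01-15 00:00
               ┃              ┃│ ┃2024-01-15 00:00
               ┃              ┃├─┃2024-01-15 00:00
━━━━━━━━━━━━━━━┛              ┃│ ┃                
                              ┃├─┃                
                              ┃│ ┃                
                              ┃├─┃                
                              ┃│ ┃                
                              ┗━━┃                
                                 ┃                


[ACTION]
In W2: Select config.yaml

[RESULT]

                                 ┏━━━━━━━━━━━━━━━━
                                 ┃ TabContainer   
━━━━━━━━━━━━━━━┓                 ┠────────────────
               ┃                 ┃ server.log │ co
───────────────┨                 ┃────────────────
               ┃              ┏━━┃auth:           
               ┃              ┃ C┃  host: info    
d for commit:  ┃              ┠──┃  secret_key: 10
               ┃              ┃  ┃  interval: 3306
   test_main.py┃              ┃┌─┃  max_connection
               ┃              ┃│ ┃  debug: info   
               ┃              ┃├─┃  max_retries: 0
━━━━━━━━━━━━━━━┛              ┃│ ┃  workers: true 
                              ┃├─┃                
                              ┃│ ┃                
                              ┃├─┃                
                              ┃│ ┃                
                              ┗━━┃                
                                 ┃                


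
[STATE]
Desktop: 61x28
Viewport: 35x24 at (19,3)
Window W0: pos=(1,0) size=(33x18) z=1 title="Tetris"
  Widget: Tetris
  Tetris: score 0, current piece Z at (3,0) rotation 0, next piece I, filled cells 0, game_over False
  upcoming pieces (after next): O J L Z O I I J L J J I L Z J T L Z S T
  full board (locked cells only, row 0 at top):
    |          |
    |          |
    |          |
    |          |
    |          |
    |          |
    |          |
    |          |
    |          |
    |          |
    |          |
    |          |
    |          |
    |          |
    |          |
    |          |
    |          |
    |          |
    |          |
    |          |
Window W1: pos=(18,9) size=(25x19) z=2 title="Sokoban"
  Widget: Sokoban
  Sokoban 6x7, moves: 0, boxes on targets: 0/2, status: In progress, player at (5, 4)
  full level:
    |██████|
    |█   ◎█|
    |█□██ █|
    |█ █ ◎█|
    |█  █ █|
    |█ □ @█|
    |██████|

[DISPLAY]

              ┃                    
              ┃                    
              ┃                    
              ┃                    
              ┃                    
              ┃                    
━━━━━━━━━━━━━━━━━━━━━━━┓           
 Sokoban               ┃           
───────────────────────┨           
██████                 ┃           
█   ◎█                 ┃           
█□██ █                 ┃           
█ █ ◎█                 ┃           
█  █ █                 ┃           
█ □ @█                 ┃           
██████                 ┃           
Moves: 0  0/2          ┃           
                       ┃           
                       ┃           
                       ┃           
                       ┃           
                       ┃           
                       ┃           
                       ┃           


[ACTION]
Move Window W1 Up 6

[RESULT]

━━━━━━━━━━━━━━━━━━━━━━━┓           
 Sokoban               ┃           
───────────────────────┨           
██████                 ┃           
█   ◎█                 ┃           
█□██ █                 ┃           
█ █ ◎█                 ┃           
█  █ █                 ┃           
█ □ @█                 ┃           
██████                 ┃           
Moves: 0  0/2          ┃           
                       ┃           
                       ┃           
                       ┃           
                       ┃           
                       ┃           
                       ┃           
                       ┃           
━━━━━━━━━━━━━━━━━━━━━━━┛           
                                   
                                   
                                   
                                   
                                   


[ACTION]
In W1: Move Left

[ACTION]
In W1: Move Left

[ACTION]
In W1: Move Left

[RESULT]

━━━━━━━━━━━━━━━━━━━━━━━┓           
 Sokoban               ┃           
───────────────────────┨           
██████                 ┃           
█   ◎█                 ┃           
█□██ █                 ┃           
█ █ ◎█                 ┃           
█  █ █                 ┃           
█□@  █                 ┃           
██████                 ┃           
Moves: 2  0/2          ┃           
                       ┃           
                       ┃           
                       ┃           
                       ┃           
                       ┃           
                       ┃           
                       ┃           
━━━━━━━━━━━━━━━━━━━━━━━┛           
                                   
                                   
                                   
                                   
                                   


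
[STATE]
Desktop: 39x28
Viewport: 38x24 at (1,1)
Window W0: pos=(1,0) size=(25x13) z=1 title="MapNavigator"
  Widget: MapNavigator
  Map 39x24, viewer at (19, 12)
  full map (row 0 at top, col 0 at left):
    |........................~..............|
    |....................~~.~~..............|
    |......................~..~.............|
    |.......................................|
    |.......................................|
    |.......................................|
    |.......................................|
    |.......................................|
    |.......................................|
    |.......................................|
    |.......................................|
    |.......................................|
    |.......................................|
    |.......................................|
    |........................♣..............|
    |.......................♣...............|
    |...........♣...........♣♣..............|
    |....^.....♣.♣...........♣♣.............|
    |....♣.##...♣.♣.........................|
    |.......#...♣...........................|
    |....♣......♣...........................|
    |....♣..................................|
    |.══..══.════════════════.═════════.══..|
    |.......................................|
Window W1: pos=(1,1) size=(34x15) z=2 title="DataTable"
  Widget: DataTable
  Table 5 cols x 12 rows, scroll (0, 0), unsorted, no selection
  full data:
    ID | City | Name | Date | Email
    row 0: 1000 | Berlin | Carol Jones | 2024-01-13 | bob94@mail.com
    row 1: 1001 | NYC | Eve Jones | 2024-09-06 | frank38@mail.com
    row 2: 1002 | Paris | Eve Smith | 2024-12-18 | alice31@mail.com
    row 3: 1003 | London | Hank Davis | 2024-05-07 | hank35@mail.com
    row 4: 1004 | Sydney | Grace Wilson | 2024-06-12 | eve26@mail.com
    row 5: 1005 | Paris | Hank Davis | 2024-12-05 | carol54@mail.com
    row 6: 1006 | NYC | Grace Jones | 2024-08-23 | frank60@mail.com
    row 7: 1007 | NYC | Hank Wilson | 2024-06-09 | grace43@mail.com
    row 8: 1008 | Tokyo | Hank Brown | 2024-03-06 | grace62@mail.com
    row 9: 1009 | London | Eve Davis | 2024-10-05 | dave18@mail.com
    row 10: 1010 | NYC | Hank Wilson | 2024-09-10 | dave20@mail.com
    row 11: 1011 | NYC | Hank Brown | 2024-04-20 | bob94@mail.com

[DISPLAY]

┏━━━━━━━━━━━━━━━━━━━━━━━━━━━━━━━━┓    
┃ DataTable                      ┃    
┠────────────────────────────────┨    
┃ID  │City  │Name        │Date   ┃    
┃────┼──────┼────────────┼───────┃    
┃1000│Berlin│Carol Jones │2024-01┃    
┃1001│NYC   │Eve Jones   │2024-09┃    
┃1002│Paris │Eve Smith   │2024-12┃    
┃1003│London│Hank Davis  │2024-05┃    
┃1004│Sydney│Grace Wilson│2024-06┃    
┃1005│Paris │Hank Davis  │2024-12┃    
┃1006│NYC   │Grace Jones │2024-08┃    
┃1007│NYC   │Hank Wilson │2024-06┃    
┃1008│Tokyo │Hank Brown  │2024-03┃    
┗━━━━━━━━━━━━━━━━━━━━━━━━━━━━━━━━┛    
                                      
                                      
                                      
                                      
                                      
                                      
                                      
                                      
                                      


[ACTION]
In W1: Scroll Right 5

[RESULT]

┏━━━━━━━━━━━━━━━━━━━━━━━━━━━━━━━━┓    
┃ DataTable                      ┃    
┠────────────────────────────────┨    
┃City  │Name        │Date      │E┃    
┃──────┼────────────┼──────────┼─┃    
┃Berlin│Carol Jones │2024-01-13│b┃    
┃NYC   │Eve Jones   │2024-09-06│f┃    
┃Paris │Eve Smith   │2024-12-18│a┃    
┃London│Hank Davis  │2024-05-07│h┃    
┃Sydney│Grace Wilson│2024-06-12│e┃    
┃Paris │Hank Davis  │2024-12-05│c┃    
┃NYC   │Grace Jones │2024-08-23│f┃    
┃NYC   │Hank Wilson │2024-06-09│g┃    
┃Tokyo │Hank Brown  │2024-03-06│g┃    
┗━━━━━━━━━━━━━━━━━━━━━━━━━━━━━━━━┛    
                                      
                                      
                                      
                                      
                                      
                                      
                                      
                                      
                                      


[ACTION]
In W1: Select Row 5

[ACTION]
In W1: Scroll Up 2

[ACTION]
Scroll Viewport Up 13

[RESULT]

┏━━━━━━━━━━━━━━━━━━━━━━━┓             
┏━━━━━━━━━━━━━━━━━━━━━━━━━━━━━━━━┓    
┃ DataTable                      ┃    
┠────────────────────────────────┨    
┃City  │Name        │Date      │E┃    
┃──────┼────────────┼──────────┼─┃    
┃Berlin│Carol Jones │2024-01-13│b┃    
┃NYC   │Eve Jones   │2024-09-06│f┃    
┃Paris │Eve Smith   │2024-12-18│a┃    
┃London│Hank Davis  │2024-05-07│h┃    
┃Sydney│Grace Wilson│2024-06-12│e┃    
┃Paris │Hank Davis  │2024-12-05│c┃    
┃NYC   │Grace Jones │2024-08-23│f┃    
┃NYC   │Hank Wilson │2024-06-09│g┃    
┃Tokyo │Hank Brown  │2024-03-06│g┃    
┗━━━━━━━━━━━━━━━━━━━━━━━━━━━━━━━━┛    
                                      
                                      
                                      
                                      
                                      
                                      
                                      
                                      


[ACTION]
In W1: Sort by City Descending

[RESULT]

┏━━━━━━━━━━━━━━━━━━━━━━━┓             
┏━━━━━━━━━━━━━━━━━━━━━━━━━━━━━━━━┓    
┃ DataTable                      ┃    
┠────────────────────────────────┨    
┃City ▼│Name        │Date      │E┃    
┃──────┼────────────┼──────────┼─┃    
┃Tokyo │Hank Brown  │2024-03-06│g┃    
┃Sydney│Grace Wilson│2024-06-12│e┃    
┃Paris │Eve Smith   │2024-12-18│a┃    
┃Paris │Hank Davis  │2024-12-05│c┃    
┃NYC   │Eve Jones   │2024-09-06│f┃    
┃NYC   │Grace Jones │2024-08-23│f┃    
┃NYC   │Hank Wilson │2024-06-09│g┃    
┃NYC   │Hank Wilson │2024-09-10│d┃    
┃NYC   │Hank Brown  │2024-04-20│b┃    
┗━━━━━━━━━━━━━━━━━━━━━━━━━━━━━━━━┛    
                                      
                                      
                                      
                                      
                                      
                                      
                                      
                                      


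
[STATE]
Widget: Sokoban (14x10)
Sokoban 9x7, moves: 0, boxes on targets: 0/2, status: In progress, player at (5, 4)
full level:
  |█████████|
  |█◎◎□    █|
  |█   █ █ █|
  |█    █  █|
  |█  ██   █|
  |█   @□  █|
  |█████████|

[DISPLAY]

█████████     
█◎◎□    █     
█   █ █ █     
█    █  █     
█  ██   █     
█   @□  █     
█████████     
Moves: 0  0/2 
              
              


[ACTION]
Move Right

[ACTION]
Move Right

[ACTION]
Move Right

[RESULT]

█████████     
█◎◎□    █     
█   █ █ █     
█    █  █     
█  ██   █     
█     @□█     
█████████     
Moves: 2  0/2 
              
              


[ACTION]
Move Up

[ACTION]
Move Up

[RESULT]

█████████     
█◎◎□    █     
█   █ █ █     
█    █@ █     
█  ██   █     
█      □█     
█████████     
Moves: 4  0/2 
              
              


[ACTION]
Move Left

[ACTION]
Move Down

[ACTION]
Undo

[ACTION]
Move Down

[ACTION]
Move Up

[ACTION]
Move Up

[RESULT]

█████████     
█◎◎□    █     
█   █ █ █     
█    █@ █     
█  ██   █     
█      □█     
█████████     
Moves: 6  0/2 
              
              


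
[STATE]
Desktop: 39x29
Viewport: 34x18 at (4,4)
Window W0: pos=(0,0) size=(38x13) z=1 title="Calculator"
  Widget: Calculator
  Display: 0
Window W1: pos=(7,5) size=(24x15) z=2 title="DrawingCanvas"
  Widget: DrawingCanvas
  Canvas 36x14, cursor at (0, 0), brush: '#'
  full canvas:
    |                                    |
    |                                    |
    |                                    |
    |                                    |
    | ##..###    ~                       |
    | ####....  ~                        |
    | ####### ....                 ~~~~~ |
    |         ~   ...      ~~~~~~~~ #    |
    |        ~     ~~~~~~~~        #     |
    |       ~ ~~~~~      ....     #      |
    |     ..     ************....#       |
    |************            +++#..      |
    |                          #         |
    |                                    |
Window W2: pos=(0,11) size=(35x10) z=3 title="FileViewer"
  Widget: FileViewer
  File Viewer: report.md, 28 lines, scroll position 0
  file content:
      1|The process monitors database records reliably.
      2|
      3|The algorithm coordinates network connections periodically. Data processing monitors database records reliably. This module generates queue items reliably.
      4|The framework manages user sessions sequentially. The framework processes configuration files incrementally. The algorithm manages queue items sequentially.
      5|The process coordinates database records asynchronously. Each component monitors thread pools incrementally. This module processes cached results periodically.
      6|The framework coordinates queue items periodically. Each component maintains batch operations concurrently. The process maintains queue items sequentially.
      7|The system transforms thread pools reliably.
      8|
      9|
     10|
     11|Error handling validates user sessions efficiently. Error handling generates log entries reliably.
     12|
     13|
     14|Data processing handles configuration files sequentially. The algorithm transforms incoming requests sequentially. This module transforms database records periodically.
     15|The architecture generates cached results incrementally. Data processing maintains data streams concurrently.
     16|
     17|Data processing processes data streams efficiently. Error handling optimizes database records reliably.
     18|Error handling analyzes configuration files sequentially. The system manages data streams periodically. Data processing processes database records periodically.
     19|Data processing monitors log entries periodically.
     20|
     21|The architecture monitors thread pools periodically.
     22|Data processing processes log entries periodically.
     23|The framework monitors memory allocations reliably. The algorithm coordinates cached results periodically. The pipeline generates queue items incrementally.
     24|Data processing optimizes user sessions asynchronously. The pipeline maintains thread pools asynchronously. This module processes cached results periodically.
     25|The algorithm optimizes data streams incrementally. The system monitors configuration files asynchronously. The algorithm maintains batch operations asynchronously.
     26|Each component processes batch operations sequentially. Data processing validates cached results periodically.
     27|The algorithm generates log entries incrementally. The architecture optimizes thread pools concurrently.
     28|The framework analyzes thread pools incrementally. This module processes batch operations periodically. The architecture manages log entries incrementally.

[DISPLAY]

─┬───┬───┬───┐                   ┃
 │ ┏━━━━━━━━━━━━━━━━━━━━━━┓      ┃
─┼─┃ DrawingCanvas        ┃      ┃
 │ ┠──────────────────────┨      ┃
─┼─┃+                     ┃      ┃
 │ ┃                      ┃      ┃
─┼─┃                      ┃      ┃
━━━━━━━━━━━━━━━━━━━━━━━━━━━━━━┓  ┃
leViewer                      ┃━━┛
──────────────────────────────┨   
 process monitors database re▲┃   
                             █┃   
 algorithm coordinates networ░┃   
 framework manages user sessi░┃   
 process coordinates database░┃   
 framework coordinates queue ▼┃   
━━━━━━━━━━━━━━━━━━━━━━━━━━━━━━┛   
                                  


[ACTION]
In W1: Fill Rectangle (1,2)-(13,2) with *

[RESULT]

─┬───┬───┬───┐                   ┃
 │ ┏━━━━━━━━━━━━━━━━━━━━━━┓      ┃
─┼─┃ DrawingCanvas        ┃      ┃
 │ ┠──────────────────────┨      ┃
─┼─┃+                     ┃      ┃
 │ ┃  *                   ┃      ┃
─┼─┃  *                   ┃      ┃
━━━━━━━━━━━━━━━━━━━━━━━━━━━━━━┓  ┃
leViewer                      ┃━━┛
──────────────────────────────┨   
 process monitors database re▲┃   
                             █┃   
 algorithm coordinates networ░┃   
 framework manages user sessi░┃   
 process coordinates database░┃   
 framework coordinates queue ▼┃   
━━━━━━━━━━━━━━━━━━━━━━━━━━━━━━┛   
                                  


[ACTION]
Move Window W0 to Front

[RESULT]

─┬───┬───┬───┐                   ┃
 │ 8 │ 9 │ ÷ │                   ┃
─┼───┼───┼───┤                   ┃
 │ 5 │ 6 │ × │                   ┃
─┼───┼───┼───┤                   ┃
 │ 2 │ 3 │ - │                   ┃
─┼───┼───┼───┤                   ┃
 │ . │ = │ + │                   ┃
━━━━━━━━━━━━━━━━━━━━━━━━━━━━━━━━━┛
──────────────────────────────┨   
 process monitors database re▲┃   
                             █┃   
 algorithm coordinates networ░┃   
 framework manages user sessi░┃   
 process coordinates database░┃   
 framework coordinates queue ▼┃   
━━━━━━━━━━━━━━━━━━━━━━━━━━━━━━┛   
                                  


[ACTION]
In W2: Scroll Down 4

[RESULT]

─┬───┬───┬───┐                   ┃
 │ 8 │ 9 │ ÷ │                   ┃
─┼───┼───┼───┤                   ┃
 │ 5 │ 6 │ × │                   ┃
─┼───┼───┼───┤                   ┃
 │ 2 │ 3 │ - │                   ┃
─┼───┼───┼───┤                   ┃
 │ . │ = │ + │                   ┃
━━━━━━━━━━━━━━━━━━━━━━━━━━━━━━━━━┛
──────────────────────────────┨   
 process coordinates database▲┃   
 framework coordinates queue █┃   
 system transforms thread poo░┃   
                             ░┃   
                             ░┃   
                             ▼┃   
━━━━━━━━━━━━━━━━━━━━━━━━━━━━━━┛   
                                  


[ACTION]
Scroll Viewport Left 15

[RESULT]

┃┌───┬───┬───┬───┐                
┃│ 7 │ 8 │ 9 │ ÷ │                
┃├───┼───┼───┼───┤                
┃│ 4 │ 5 │ 6 │ × │                
┃├───┼───┼───┼───┤                
┃│ 1 │ 2 │ 3 │ - │                
┃├───┼───┼───┼───┤                
┃│ 0 │ . │ = │ + │                
┗━━━━━━━━━━━━━━━━━━━━━━━━━━━━━━━━━
┠─────────────────────────────────
┃The process coordinates database▲
┃The framework coordinates queue █
┃The system transforms thread poo░
┃                                ░
┃                                ░
┃                                ▼
┗━━━━━━━━━━━━━━━━━━━━━━━━━━━━━━━━━
                                  
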